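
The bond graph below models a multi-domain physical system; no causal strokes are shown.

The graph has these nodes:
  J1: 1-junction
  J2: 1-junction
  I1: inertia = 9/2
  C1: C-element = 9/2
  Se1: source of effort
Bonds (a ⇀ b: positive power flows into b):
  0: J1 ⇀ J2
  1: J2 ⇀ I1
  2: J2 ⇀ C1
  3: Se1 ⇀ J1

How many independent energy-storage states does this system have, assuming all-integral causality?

2  (C1, I1 all integral)

b3 →J1  (Se1: effort source, stroke at far end)
b0 →J2  (only one flow-in slot at J1)
b1 →I1  (I1 outputs flow p/I1)
b2 →J2  (J2 flow already set via bond 1)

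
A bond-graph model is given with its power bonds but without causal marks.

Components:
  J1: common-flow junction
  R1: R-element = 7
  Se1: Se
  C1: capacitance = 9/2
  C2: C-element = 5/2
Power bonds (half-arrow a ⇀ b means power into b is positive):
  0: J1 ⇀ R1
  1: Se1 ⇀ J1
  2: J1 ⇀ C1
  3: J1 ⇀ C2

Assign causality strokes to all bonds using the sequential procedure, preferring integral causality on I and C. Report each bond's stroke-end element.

#0 |R1
#1 |J1
#2 |J1
#3 |J1

bond 1 stroke at J1  (Se1 (Se) sets effort on bond)
bond 2 stroke at J1  (C1 outputs effort q/C1)
bond 3 stroke at J1  (C2 integral (e out))
bond 0 stroke at R1  (J1 needs exactly one f-in)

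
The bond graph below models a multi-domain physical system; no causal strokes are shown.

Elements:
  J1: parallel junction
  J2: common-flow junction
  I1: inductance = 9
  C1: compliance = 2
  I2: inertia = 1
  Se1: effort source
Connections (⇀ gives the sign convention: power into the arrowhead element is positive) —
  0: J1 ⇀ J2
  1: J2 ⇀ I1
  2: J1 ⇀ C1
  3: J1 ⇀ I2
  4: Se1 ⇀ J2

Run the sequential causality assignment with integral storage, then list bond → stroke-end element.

#4 stroke at J2  (Se1 (Se) sets effort on bond)
#1 stroke at I1  (I1 outputs flow p/I1)
#0 stroke at J2  (1-jn J2 has f-setter on 1)
#2 stroke at J1  (C1 integral (e out))
#3 stroke at I2  (0-jn J1 has e-setter on 2)

#0 stroke at J2
#1 stroke at I1
#2 stroke at J1
#3 stroke at I2
#4 stroke at J2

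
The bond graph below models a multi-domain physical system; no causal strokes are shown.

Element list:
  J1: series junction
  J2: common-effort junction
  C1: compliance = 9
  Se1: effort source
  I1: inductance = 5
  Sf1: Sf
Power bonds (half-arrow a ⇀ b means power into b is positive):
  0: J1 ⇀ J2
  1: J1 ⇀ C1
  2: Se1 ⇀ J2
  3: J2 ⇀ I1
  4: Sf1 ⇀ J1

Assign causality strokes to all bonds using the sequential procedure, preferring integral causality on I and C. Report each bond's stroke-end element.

b0 |J1
b1 |J1
b2 |J2
b3 |I1
b4 |Sf1

bond 2 stroke→J2  (Se1 fixes effort; stroke away)
bond 4 stroke→Sf1  (Sf1: flow source, stroke at near end)
bond 0 stroke→J1  (J1: bond 4 brought flow, rest push out)
bond 1 stroke→J1  (J1 flow already set via bond 4)
bond 3 stroke→I1  (common-e at J2 fixed by 2)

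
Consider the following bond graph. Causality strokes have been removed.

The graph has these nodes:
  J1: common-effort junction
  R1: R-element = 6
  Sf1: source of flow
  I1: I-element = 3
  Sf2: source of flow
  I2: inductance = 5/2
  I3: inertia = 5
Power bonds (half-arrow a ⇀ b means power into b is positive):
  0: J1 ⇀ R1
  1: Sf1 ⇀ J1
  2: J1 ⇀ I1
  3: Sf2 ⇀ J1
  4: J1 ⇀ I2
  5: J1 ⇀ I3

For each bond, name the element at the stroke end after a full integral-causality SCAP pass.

β1 |Sf1  (Sf1: flow source, stroke at near end)
β3 |Sf2  (Sf2 fixes flow; stroke at Sf2)
β2 |I1  (prefer integral on I1)
β4 |I2  (I2 outputs flow p/I2)
β5 |I3  (prefer integral on I3)
β0 |J1  (only one effort-in slot at J1)

bond 0 stroke→J1
bond 1 stroke→Sf1
bond 2 stroke→I1
bond 3 stroke→Sf2
bond 4 stroke→I2
bond 5 stroke→I3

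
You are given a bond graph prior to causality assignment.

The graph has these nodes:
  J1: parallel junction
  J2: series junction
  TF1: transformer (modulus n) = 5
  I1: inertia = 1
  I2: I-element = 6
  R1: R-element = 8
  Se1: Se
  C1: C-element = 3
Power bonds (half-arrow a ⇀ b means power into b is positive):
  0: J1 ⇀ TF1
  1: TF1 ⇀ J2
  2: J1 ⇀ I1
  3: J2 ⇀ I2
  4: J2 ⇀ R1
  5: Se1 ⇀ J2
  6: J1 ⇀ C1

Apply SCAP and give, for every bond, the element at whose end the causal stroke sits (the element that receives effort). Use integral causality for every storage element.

#0 →TF1
#1 →J2
#2 →I1
#3 →I2
#4 →J2
#5 →J2
#6 →J1

β5 stroke at J2  (Se1: effort source, stroke at far end)
β2 stroke at I1  (I1 integral (f out))
β3 stroke at I2  (I2: I, integral causality)
β1 stroke at J2  (J2 flow already set via bond 3)
β4 stroke at J2  (common-f at J2 fixed by 3)
β0 stroke at TF1  (TF TF1: opposite of bond 1)
β6 stroke at J1  (J1: last free bond brings effort in)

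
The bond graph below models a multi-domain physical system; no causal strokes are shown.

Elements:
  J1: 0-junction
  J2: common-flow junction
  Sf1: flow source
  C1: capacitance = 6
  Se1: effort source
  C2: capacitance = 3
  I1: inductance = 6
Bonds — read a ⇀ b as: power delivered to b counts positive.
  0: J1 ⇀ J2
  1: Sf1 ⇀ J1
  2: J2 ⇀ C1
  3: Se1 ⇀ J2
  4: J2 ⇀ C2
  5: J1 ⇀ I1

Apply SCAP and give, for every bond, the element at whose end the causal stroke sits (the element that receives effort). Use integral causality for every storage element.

β0 stroke at J1
β1 stroke at Sf1
β2 stroke at J2
β3 stroke at J2
β4 stroke at J2
β5 stroke at I1

#1 stroke→Sf1  (source Sf1 imposes f)
#3 stroke→J2  (Se1 fixes effort; stroke away)
#2 stroke→J2  (C1 integral (e out))
#4 stroke→J2  (prefer integral on C2)
#0 stroke→J1  (only one flow-in slot at J2)
#5 stroke→I1  (common-e at J1 fixed by 0)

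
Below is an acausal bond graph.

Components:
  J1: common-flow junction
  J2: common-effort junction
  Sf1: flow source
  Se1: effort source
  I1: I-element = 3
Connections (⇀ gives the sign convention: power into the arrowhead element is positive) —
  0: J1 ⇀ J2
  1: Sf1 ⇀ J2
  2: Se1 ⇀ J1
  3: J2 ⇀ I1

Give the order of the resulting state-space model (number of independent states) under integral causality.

1  (I1 all integral)

β1 stroke at Sf1  (source Sf1 imposes f)
β2 stroke at J1  (Se1 (Se) sets effort on bond)
β0 stroke at J2  (only one flow-in slot at J1)
β3 stroke at I1  (J2 effort already set via bond 0)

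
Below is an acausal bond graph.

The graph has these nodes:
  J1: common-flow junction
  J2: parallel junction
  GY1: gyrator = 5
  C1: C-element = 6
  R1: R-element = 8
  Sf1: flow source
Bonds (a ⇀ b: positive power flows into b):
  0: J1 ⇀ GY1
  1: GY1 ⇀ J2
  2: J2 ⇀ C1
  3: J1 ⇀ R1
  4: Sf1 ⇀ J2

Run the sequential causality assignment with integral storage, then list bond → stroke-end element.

β4 →Sf1  (Sf1 fixes flow; stroke at Sf1)
β2 →J2  (C1 integral (e out))
β1 →GY1  (common-e at J2 fixed by 2)
β0 →GY1  (GY GY1: same side as bond 1)
β3 →J1  (common-f at J1 fixed by 0)

β0 |GY1
β1 |GY1
β2 |J2
β3 |J1
β4 |Sf1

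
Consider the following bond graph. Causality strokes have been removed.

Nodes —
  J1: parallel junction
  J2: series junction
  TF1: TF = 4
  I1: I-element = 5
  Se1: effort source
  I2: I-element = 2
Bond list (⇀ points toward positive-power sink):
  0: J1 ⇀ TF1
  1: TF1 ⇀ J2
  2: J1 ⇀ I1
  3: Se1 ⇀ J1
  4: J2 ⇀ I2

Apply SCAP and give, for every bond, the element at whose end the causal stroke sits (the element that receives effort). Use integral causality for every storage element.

β0 →TF1
β1 →J2
β2 →I1
β3 →J1
β4 →I2

β3 |J1  (source Se1 imposes e)
β0 |TF1  (common-e at J1 fixed by 3)
β2 |I1  (J1 effort already set via bond 3)
β1 |J2  (TF1: transformer flips bond 0)
β4 |I2  (J2 needs exactly one f-in)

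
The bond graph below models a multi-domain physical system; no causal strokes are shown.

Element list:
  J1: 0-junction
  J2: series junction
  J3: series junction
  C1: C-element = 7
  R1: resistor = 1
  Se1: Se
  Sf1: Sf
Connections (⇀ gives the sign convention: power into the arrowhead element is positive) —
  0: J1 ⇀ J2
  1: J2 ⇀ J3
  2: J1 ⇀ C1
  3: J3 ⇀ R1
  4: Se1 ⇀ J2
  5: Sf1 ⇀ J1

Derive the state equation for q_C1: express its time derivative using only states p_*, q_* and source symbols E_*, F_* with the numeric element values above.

dq_C1/dt = -E_Se1 + F_Sf1 - q_C1/7

bond 4 stroke→J2  (Se1 fixes effort; stroke away)
bond 5 stroke→Sf1  (source Sf1 imposes f)
bond 2 stroke→J1  (C1: C, integral causality)
bond 0 stroke→J2  (0-jn J1 has e-setter on 2)
bond 1 stroke→J3  (J2: last free bond brings flow in)
bond 3 stroke→R1  (closing 1-jn rule on J3)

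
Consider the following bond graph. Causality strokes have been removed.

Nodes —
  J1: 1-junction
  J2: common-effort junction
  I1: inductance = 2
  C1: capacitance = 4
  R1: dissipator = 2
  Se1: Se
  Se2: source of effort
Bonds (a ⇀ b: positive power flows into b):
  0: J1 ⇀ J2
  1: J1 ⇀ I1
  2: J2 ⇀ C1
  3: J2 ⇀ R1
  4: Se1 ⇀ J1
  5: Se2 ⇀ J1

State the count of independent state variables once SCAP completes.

#4 →J1  (Se1: effort source, stroke at far end)
#5 →J1  (Se2: effort source, stroke at far end)
#1 →I1  (I1: I, integral causality)
#0 →J1  (J1 flow already set via bond 1)
#2 →J2  (C1 outputs effort q/C1)
#3 →R1  (common-e at J2 fixed by 2)

2  (C1, I1 all integral)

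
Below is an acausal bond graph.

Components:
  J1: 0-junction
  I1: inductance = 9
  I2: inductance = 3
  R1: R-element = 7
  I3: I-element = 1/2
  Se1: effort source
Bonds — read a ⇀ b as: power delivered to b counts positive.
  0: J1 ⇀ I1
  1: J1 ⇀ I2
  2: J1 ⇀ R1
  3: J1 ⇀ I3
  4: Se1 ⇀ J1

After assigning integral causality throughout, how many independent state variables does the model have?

β4 →J1  (Se1 (Se) sets effort on bond)
β0 →I1  (common-e at J1 fixed by 4)
β1 →I2  (0-jn J1 has e-setter on 4)
β2 →R1  (common-e at J1 fixed by 4)
β3 →I3  (0-jn J1 has e-setter on 4)

3  (I1, I2, I3 all integral)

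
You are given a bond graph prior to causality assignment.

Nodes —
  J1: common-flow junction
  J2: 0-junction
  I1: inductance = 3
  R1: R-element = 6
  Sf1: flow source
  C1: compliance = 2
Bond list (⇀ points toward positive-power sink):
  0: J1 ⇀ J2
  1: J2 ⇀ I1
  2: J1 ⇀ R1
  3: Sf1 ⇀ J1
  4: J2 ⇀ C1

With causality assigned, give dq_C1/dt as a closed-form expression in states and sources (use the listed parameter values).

dq_C1/dt = F_Sf1 - p_I1/3

b3 stroke→Sf1  (Sf1 (Sf) sets flow on bond)
b0 stroke→J1  (J1 flow already set via bond 3)
b2 stroke→J1  (common-f at J1 fixed by 3)
b1 stroke→I1  (prefer integral on I1)
b4 stroke→J2  (J2 needs exactly one e-in)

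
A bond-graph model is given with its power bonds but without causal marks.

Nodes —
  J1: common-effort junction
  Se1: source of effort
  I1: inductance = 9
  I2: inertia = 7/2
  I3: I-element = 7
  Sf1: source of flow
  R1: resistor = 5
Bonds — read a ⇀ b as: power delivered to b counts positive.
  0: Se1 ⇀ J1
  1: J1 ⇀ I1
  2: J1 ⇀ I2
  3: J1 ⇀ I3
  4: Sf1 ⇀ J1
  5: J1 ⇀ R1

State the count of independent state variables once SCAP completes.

β0 stroke at J1  (Se1: effort source, stroke at far end)
β4 stroke at Sf1  (Sf1 fixes flow; stroke at Sf1)
β1 stroke at I1  (J1 effort already set via bond 0)
β2 stroke at I2  (J1 effort already set via bond 0)
β3 stroke at I3  (0-jn J1 has e-setter on 0)
β5 stroke at R1  (common-e at J1 fixed by 0)

3  (I1, I2, I3 all integral)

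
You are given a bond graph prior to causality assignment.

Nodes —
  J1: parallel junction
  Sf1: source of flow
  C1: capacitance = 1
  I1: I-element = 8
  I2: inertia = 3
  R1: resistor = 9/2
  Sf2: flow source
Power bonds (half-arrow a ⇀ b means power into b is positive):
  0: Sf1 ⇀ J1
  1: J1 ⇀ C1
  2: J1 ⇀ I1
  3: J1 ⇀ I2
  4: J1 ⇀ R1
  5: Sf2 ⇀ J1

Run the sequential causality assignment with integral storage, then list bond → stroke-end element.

b0 |Sf1  (source Sf1 imposes f)
b5 |Sf2  (source Sf2 imposes f)
b1 |J1  (prefer integral on C1)
b2 |I1  (0-jn J1 has e-setter on 1)
b3 |I2  (J1: bond 1 brought effort, rest push out)
b4 |R1  (J1: bond 1 brought effort, rest push out)

#0 →Sf1
#1 →J1
#2 →I1
#3 →I2
#4 →R1
#5 →Sf2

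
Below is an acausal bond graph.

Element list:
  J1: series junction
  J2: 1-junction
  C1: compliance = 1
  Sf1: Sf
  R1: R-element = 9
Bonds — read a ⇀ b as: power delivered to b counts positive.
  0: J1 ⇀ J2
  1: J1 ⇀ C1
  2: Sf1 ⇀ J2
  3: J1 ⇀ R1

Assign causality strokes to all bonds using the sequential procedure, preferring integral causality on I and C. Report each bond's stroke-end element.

β2 |Sf1  (source Sf1 imposes f)
β0 |J2  (J2 flow already set via bond 2)
β1 |J1  (1-jn J1 has f-setter on 0)
β3 |J1  (common-f at J1 fixed by 0)

#0 |J2
#1 |J1
#2 |Sf1
#3 |J1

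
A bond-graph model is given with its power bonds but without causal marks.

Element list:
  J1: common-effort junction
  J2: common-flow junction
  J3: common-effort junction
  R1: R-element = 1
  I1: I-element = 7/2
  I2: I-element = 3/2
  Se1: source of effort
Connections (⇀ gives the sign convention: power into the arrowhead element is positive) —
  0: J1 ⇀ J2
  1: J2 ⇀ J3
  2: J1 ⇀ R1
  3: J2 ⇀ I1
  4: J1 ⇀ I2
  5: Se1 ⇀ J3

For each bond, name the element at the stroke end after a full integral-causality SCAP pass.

β0 stroke at J2
β1 stroke at J2
β2 stroke at J1
β3 stroke at I1
β4 stroke at I2
β5 stroke at J3

b5 →J3  (Se1 (Se) sets effort on bond)
b1 →J2  (J3 effort already set via bond 5)
b3 →I1  (I1: I, integral causality)
b0 →J2  (J2 flow already set via bond 3)
b4 →I2  (I2: I, integral causality)
b2 →J1  (J1: last free bond brings effort in)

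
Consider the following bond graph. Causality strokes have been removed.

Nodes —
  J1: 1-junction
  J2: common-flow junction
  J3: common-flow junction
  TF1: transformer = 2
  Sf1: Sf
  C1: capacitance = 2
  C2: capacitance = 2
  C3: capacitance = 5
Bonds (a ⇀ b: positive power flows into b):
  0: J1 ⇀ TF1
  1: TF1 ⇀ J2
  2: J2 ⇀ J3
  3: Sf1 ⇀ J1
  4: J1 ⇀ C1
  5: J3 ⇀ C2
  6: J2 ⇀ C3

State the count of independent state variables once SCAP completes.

3  (C1, C2, C3 all integral)

bond 3 stroke at Sf1  (Sf1 fixes flow; stroke at Sf1)
bond 0 stroke at J1  (common-f at J1 fixed by 3)
bond 4 stroke at J1  (1-jn J1 has f-setter on 3)
bond 1 stroke at TF1  (TF TF1: opposite of bond 0)
bond 2 stroke at J2  (common-f at J2 fixed by 1)
bond 6 stroke at J2  (J2: bond 1 brought flow, rest push out)
bond 5 stroke at J3  (1-jn J3 has f-setter on 2)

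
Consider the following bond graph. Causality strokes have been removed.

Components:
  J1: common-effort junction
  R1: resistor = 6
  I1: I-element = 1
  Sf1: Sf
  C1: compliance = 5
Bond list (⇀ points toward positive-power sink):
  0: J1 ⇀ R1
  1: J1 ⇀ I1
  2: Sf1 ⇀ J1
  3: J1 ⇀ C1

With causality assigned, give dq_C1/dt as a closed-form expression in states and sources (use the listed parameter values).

b2 stroke at Sf1  (Sf1 fixes flow; stroke at Sf1)
b1 stroke at I1  (I1 outputs flow p/I1)
b3 stroke at J1  (C1: C, integral causality)
b0 stroke at R1  (0-jn J1 has e-setter on 3)

dq_C1/dt = F_Sf1 - p_I1 - q_C1/30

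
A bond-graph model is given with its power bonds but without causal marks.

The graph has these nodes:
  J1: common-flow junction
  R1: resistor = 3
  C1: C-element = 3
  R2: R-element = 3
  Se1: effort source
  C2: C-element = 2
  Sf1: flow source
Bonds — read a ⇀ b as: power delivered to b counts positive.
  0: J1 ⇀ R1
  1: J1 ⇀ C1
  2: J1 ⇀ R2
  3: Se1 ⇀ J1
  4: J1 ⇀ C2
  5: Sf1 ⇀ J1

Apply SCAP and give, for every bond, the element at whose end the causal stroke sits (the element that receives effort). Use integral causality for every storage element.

bond 0 →J1
bond 1 →J1
bond 2 →J1
bond 3 →J1
bond 4 →J1
bond 5 →Sf1

bond 3 |J1  (Se1 fixes effort; stroke away)
bond 5 |Sf1  (Sf1: flow source, stroke at near end)
bond 0 |J1  (J1: bond 5 brought flow, rest push out)
bond 1 |J1  (J1 flow already set via bond 5)
bond 2 |J1  (1-jn J1 has f-setter on 5)
bond 4 |J1  (1-jn J1 has f-setter on 5)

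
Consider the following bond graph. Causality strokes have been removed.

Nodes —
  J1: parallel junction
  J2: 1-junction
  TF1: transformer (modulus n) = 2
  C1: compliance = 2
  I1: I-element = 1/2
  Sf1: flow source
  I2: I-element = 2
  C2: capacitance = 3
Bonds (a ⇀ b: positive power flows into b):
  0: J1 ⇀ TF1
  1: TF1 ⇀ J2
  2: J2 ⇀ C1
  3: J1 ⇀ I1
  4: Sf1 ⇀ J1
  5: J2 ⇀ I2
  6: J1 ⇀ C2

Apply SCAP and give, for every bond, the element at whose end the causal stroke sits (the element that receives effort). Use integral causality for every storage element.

β4 stroke at Sf1  (Sf1: flow source, stroke at near end)
β2 stroke at J2  (C1 outputs effort q/C1)
β3 stroke at I1  (I1 outputs flow p/I1)
β5 stroke at I2  (I2 integral (f out))
β1 stroke at J2  (J2: bond 5 brought flow, rest push out)
β0 stroke at TF1  (TF1: transformer flips bond 1)
β6 stroke at J1  (J1: last free bond brings effort in)

#0 stroke→TF1
#1 stroke→J2
#2 stroke→J2
#3 stroke→I1
#4 stroke→Sf1
#5 stroke→I2
#6 stroke→J1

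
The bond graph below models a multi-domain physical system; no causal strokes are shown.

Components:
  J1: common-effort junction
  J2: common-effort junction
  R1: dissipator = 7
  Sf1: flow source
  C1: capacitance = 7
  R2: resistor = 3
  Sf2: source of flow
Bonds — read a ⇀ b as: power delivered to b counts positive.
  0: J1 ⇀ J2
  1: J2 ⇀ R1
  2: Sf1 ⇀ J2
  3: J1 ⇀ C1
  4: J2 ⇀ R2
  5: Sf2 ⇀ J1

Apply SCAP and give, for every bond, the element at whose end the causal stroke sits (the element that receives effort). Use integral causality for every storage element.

bond 2 |Sf1  (Sf1 (Sf) sets flow on bond)
bond 5 |Sf2  (Sf2: flow source, stroke at near end)
bond 3 |J1  (prefer integral on C1)
bond 0 |J2  (J1: bond 3 brought effort, rest push out)
bond 1 |R1  (common-e at J2 fixed by 0)
bond 4 |R2  (J2: bond 0 brought effort, rest push out)

#0 →J2
#1 →R1
#2 →Sf1
#3 →J1
#4 →R2
#5 →Sf2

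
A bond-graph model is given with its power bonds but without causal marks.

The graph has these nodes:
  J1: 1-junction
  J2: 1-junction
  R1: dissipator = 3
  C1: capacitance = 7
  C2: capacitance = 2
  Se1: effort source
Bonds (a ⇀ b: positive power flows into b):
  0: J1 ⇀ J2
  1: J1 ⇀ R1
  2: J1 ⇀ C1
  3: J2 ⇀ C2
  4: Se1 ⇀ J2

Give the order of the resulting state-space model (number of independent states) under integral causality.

b4 →J2  (Se1 fixes effort; stroke away)
b2 →J1  (C1 outputs effort q/C1)
b3 →J2  (C2: C, integral causality)
b0 →J1  (J2 needs exactly one f-in)
b1 →R1  (closing 1-jn rule on J1)

2  (C1, C2 all integral)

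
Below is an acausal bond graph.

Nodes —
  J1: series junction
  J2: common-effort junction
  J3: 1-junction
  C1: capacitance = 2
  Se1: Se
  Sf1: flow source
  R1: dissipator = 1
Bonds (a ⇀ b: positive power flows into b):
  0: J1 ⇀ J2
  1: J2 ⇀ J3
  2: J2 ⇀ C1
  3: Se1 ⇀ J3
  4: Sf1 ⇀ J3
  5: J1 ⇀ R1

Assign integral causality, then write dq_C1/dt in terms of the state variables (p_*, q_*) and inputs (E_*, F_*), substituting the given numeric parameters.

#3 stroke→J3  (Se1 (Se) sets effort on bond)
#4 stroke→Sf1  (source Sf1 imposes f)
#1 stroke→J3  (J3: bond 4 brought flow, rest push out)
#2 stroke→J2  (C1 integral (e out))
#0 stroke→J1  (0-jn J2 has e-setter on 2)
#5 stroke→R1  (only one flow-in slot at J1)

dq_C1/dt = -F_Sf1 - q_C1/2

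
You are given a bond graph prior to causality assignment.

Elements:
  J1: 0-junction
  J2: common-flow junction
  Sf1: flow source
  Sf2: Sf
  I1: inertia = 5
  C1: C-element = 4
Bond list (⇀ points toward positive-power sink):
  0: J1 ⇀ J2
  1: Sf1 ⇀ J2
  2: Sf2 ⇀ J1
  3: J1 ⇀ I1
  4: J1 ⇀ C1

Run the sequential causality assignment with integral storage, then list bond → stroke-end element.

bond 0 |J2
bond 1 |Sf1
bond 2 |Sf2
bond 3 |I1
bond 4 |J1

β1 →Sf1  (source Sf1 imposes f)
β2 →Sf2  (Sf2: flow source, stroke at near end)
β0 →J2  (1-jn J2 has f-setter on 1)
β3 →I1  (I1 outputs flow p/I1)
β4 →J1  (J1 needs exactly one e-in)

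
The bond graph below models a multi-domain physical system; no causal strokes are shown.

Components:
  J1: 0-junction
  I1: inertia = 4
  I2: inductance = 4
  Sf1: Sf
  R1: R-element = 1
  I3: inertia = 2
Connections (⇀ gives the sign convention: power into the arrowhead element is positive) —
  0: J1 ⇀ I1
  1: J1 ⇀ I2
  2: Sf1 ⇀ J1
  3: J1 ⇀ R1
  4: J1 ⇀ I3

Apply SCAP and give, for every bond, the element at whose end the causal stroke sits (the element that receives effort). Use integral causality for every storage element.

b0 stroke at I1
b1 stroke at I2
b2 stroke at Sf1
b3 stroke at J1
b4 stroke at I3

bond 2 stroke at Sf1  (Sf1: flow source, stroke at near end)
bond 0 stroke at I1  (prefer integral on I1)
bond 1 stroke at I2  (I2: I, integral causality)
bond 4 stroke at I3  (I3 integral (f out))
bond 3 stroke at J1  (only one effort-in slot at J1)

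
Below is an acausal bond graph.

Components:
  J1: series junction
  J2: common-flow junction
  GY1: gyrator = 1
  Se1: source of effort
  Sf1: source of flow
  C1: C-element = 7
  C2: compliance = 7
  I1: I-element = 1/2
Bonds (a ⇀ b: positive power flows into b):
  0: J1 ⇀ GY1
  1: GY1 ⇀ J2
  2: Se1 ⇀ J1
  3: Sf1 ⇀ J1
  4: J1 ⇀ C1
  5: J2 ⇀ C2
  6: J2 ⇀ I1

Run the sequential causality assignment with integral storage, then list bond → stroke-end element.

bond 0 stroke at J1
bond 1 stroke at J2
bond 2 stroke at J1
bond 3 stroke at Sf1
bond 4 stroke at J1
bond 5 stroke at J2
bond 6 stroke at I1

bond 2 stroke→J1  (source Se1 imposes e)
bond 3 stroke→Sf1  (Sf1 (Sf) sets flow on bond)
bond 0 stroke→J1  (J1: bond 3 brought flow, rest push out)
bond 4 stroke→J1  (J1: bond 3 brought flow, rest push out)
bond 1 stroke→J2  (GY GY1: same side as bond 0)
bond 5 stroke→J2  (C2 outputs effort q/C2)
bond 6 stroke→I1  (closing 1-jn rule on J2)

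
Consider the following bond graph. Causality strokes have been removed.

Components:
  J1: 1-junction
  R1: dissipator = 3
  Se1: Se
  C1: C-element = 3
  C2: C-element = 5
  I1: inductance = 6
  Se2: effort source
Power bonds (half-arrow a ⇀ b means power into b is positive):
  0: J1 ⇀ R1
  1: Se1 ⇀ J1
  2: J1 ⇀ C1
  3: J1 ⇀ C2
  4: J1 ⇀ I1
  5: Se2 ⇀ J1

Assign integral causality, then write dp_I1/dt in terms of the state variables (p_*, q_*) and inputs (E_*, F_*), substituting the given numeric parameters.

dp_I1/dt = E_Se1 + E_Se2 - p_I1/2 - q_C1/3 - q_C2/5

bond 1 stroke→J1  (Se1: effort source, stroke at far end)
bond 5 stroke→J1  (source Se2 imposes e)
bond 2 stroke→J1  (C1 integral (e out))
bond 3 stroke→J1  (prefer integral on C2)
bond 4 stroke→I1  (I1: I, integral causality)
bond 0 stroke→J1  (common-f at J1 fixed by 4)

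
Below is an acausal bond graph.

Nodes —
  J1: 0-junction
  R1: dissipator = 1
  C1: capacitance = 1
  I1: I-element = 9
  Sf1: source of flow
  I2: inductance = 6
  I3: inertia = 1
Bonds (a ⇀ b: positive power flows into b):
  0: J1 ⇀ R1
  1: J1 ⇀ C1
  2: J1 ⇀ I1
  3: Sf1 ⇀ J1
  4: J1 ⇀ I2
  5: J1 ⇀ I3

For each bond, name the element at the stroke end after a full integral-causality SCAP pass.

#0 |R1
#1 |J1
#2 |I1
#3 |Sf1
#4 |I2
#5 |I3

b3 stroke→Sf1  (Sf1 (Sf) sets flow on bond)
b1 stroke→J1  (C1 outputs effort q/C1)
b0 stroke→R1  (common-e at J1 fixed by 1)
b2 stroke→I1  (0-jn J1 has e-setter on 1)
b4 stroke→I2  (J1: bond 1 brought effort, rest push out)
b5 stroke→I3  (0-jn J1 has e-setter on 1)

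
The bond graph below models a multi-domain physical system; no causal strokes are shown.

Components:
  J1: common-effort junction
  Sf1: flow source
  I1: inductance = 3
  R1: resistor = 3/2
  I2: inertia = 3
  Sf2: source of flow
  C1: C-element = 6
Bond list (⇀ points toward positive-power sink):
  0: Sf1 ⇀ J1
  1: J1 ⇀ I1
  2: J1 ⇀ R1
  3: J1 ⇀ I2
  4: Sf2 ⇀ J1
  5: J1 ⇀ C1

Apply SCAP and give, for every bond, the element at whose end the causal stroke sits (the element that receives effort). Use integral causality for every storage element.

bond 0 stroke at Sf1
bond 1 stroke at I1
bond 2 stroke at R1
bond 3 stroke at I2
bond 4 stroke at Sf2
bond 5 stroke at J1

#0 stroke at Sf1  (Sf1 fixes flow; stroke at Sf1)
#4 stroke at Sf2  (Sf2 (Sf) sets flow on bond)
#1 stroke at I1  (prefer integral on I1)
#3 stroke at I2  (I2 outputs flow p/I2)
#5 stroke at J1  (prefer integral on C1)
#2 stroke at R1  (0-jn J1 has e-setter on 5)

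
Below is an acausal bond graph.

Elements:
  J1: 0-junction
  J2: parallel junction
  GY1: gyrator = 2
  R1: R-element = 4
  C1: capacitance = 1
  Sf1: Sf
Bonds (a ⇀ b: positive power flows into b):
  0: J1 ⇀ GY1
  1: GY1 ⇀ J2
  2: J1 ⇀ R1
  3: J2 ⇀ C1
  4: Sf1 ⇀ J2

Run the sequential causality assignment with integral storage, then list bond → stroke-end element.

bond 4 stroke at Sf1  (Sf1 fixes flow; stroke at Sf1)
bond 3 stroke at J2  (C1: C, integral causality)
bond 1 stroke at GY1  (0-jn J2 has e-setter on 3)
bond 0 stroke at GY1  (GY1 both-in/both-out from 1)
bond 2 stroke at J1  (only one effort-in slot at J1)

b0 stroke→GY1
b1 stroke→GY1
b2 stroke→J1
b3 stroke→J2
b4 stroke→Sf1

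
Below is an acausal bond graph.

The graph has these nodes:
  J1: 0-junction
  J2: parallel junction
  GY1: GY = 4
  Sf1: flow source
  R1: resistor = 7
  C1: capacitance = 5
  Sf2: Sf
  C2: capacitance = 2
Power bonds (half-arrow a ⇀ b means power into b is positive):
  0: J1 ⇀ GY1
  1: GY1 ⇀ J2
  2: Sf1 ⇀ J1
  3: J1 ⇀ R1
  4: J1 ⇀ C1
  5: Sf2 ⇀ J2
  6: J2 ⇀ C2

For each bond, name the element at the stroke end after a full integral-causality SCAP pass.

#2 |Sf1  (Sf1 fixes flow; stroke at Sf1)
#5 |Sf2  (Sf2 fixes flow; stroke at Sf2)
#4 |J1  (C1: C, integral causality)
#0 |GY1  (J1 effort already set via bond 4)
#3 |R1  (J1 effort already set via bond 4)
#1 |GY1  (GY GY1: same side as bond 0)
#6 |J2  (J2 needs exactly one e-in)

bond 0 |GY1
bond 1 |GY1
bond 2 |Sf1
bond 3 |R1
bond 4 |J1
bond 5 |Sf2
bond 6 |J2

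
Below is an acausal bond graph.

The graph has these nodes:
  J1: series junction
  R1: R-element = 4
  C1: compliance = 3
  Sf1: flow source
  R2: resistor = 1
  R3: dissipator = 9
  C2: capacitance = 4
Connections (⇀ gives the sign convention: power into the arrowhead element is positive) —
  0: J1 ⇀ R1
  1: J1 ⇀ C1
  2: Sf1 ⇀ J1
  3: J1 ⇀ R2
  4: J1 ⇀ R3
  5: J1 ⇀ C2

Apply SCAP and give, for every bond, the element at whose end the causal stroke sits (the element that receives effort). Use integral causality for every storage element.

bond 2 →Sf1  (source Sf1 imposes f)
bond 0 →J1  (J1: bond 2 brought flow, rest push out)
bond 1 →J1  (common-f at J1 fixed by 2)
bond 3 →J1  (J1 flow already set via bond 2)
bond 4 →J1  (common-f at J1 fixed by 2)
bond 5 →J1  (J1: bond 2 brought flow, rest push out)

#0 |J1
#1 |J1
#2 |Sf1
#3 |J1
#4 |J1
#5 |J1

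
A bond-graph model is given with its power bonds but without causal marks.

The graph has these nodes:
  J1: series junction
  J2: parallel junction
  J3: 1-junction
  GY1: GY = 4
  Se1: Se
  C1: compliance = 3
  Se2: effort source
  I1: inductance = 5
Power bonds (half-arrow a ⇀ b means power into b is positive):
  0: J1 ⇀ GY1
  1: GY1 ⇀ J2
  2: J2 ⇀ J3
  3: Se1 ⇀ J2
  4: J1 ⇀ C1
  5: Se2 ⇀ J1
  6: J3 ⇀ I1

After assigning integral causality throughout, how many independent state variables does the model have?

2  (C1, I1 all integral)

β3 stroke at J2  (Se1: effort source, stroke at far end)
β5 stroke at J1  (Se2 fixes effort; stroke away)
β1 stroke at GY1  (common-e at J2 fixed by 3)
β2 stroke at J3  (common-e at J2 fixed by 3)
β6 stroke at I1  (J3 needs exactly one f-in)
β0 stroke at GY1  (GY1: gyrator matches bond 1)
β4 stroke at J1  (J1 flow already set via bond 0)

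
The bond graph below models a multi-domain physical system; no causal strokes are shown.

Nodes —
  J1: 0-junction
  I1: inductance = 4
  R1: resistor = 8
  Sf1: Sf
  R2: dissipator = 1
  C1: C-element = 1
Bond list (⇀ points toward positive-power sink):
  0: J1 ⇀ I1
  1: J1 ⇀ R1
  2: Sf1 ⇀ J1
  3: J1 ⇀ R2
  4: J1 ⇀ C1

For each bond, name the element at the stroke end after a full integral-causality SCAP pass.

β0 |I1
β1 |R1
β2 |Sf1
β3 |R2
β4 |J1

#2 stroke at Sf1  (source Sf1 imposes f)
#0 stroke at I1  (I1 integral (f out))
#4 stroke at J1  (prefer integral on C1)
#1 stroke at R1  (common-e at J1 fixed by 4)
#3 stroke at R2  (0-jn J1 has e-setter on 4)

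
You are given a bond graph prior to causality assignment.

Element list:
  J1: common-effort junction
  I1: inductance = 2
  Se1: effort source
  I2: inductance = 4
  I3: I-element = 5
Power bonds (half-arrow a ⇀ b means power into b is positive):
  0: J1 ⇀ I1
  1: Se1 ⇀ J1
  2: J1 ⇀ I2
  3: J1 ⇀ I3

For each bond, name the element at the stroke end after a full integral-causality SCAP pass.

β1 stroke at J1  (source Se1 imposes e)
β0 stroke at I1  (J1: bond 1 brought effort, rest push out)
β2 stroke at I2  (0-jn J1 has e-setter on 1)
β3 stroke at I3  (common-e at J1 fixed by 1)

bond 0 |I1
bond 1 |J1
bond 2 |I2
bond 3 |I3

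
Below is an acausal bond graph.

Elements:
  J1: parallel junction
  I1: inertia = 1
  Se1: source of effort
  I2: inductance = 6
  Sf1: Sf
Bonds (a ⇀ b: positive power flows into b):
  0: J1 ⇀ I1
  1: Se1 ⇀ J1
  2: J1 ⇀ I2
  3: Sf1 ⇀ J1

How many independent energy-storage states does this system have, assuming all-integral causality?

2  (I1, I2 all integral)

b1 |J1  (Se1 fixes effort; stroke away)
b3 |Sf1  (Sf1: flow source, stroke at near end)
b0 |I1  (common-e at J1 fixed by 1)
b2 |I2  (J1 effort already set via bond 1)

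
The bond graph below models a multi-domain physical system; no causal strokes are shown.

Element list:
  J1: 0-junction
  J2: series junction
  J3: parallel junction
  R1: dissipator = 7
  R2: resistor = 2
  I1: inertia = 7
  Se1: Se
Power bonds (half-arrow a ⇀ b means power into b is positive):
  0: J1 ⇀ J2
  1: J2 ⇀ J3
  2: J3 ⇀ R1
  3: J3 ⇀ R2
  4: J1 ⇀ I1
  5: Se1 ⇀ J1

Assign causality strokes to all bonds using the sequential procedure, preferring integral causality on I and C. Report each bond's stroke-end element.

#5 stroke at J1  (Se1 (Se) sets effort on bond)
#0 stroke at J2  (J1: bond 5 brought effort, rest push out)
#4 stroke at I1  (J1: bond 5 brought effort, rest push out)
#1 stroke at J3  (closing 1-jn rule on J2)
#2 stroke at R1  (common-e at J3 fixed by 1)
#3 stroke at R2  (common-e at J3 fixed by 1)

#0 |J2
#1 |J3
#2 |R1
#3 |R2
#4 |I1
#5 |J1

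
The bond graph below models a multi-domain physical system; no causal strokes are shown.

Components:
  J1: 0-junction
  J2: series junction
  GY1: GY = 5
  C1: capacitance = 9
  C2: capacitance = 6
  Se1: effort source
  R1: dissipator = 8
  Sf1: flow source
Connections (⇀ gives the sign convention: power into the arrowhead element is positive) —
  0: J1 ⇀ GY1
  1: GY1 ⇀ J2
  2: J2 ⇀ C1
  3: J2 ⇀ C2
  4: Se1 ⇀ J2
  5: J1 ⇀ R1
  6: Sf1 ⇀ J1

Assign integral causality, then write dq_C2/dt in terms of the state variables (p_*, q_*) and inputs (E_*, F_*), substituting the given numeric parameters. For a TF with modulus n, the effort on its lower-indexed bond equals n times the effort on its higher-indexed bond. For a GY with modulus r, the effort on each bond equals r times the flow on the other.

#4 →J2  (source Se1 imposes e)
#6 →Sf1  (source Sf1 imposes f)
#2 →J2  (prefer integral on C1)
#3 →J2  (prefer integral on C2)
#1 →GY1  (J2: last free bond brings flow in)
#0 →GY1  (GY1: gyrator matches bond 1)
#5 →J1  (J1: last free bond brings effort in)

dq_C2/dt = 8*E_Se1/25 + 8*F_Sf1/5 - 8*q_C1/225 - 4*q_C2/75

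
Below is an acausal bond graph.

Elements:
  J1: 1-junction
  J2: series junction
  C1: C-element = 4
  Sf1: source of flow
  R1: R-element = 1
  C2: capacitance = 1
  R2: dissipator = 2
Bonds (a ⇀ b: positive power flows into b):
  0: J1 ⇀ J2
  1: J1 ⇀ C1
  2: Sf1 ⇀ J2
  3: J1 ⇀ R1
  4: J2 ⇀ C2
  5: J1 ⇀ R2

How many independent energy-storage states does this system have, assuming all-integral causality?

2  (C1, C2 all integral)

#2 stroke at Sf1  (Sf1: flow source, stroke at near end)
#0 stroke at J2  (J2: bond 2 brought flow, rest push out)
#4 stroke at J2  (J2: bond 2 brought flow, rest push out)
#1 stroke at J1  (J1: bond 0 brought flow, rest push out)
#3 stroke at J1  (common-f at J1 fixed by 0)
#5 stroke at J1  (J1: bond 0 brought flow, rest push out)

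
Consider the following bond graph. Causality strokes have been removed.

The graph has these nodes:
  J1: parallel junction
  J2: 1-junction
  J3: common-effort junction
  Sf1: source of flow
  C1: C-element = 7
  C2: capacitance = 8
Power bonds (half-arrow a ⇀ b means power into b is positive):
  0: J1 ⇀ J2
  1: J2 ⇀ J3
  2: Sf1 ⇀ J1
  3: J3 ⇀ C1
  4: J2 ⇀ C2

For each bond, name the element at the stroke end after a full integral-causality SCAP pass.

β2 stroke at Sf1  (Sf1 (Sf) sets flow on bond)
β0 stroke at J1  (J1 needs exactly one e-in)
β1 stroke at J2  (1-jn J2 has f-setter on 0)
β4 stroke at J2  (1-jn J2 has f-setter on 0)
β3 stroke at J3  (only one effort-in slot at J3)

#0 →J1
#1 →J2
#2 →Sf1
#3 →J3
#4 →J2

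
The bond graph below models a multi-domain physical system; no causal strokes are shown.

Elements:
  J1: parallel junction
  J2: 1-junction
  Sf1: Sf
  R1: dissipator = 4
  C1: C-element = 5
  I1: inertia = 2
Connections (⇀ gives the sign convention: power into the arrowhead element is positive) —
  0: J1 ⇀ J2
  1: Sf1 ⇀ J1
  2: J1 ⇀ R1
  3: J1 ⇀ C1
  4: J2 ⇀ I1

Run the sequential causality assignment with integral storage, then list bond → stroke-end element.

#0 stroke→J2
#1 stroke→Sf1
#2 stroke→R1
#3 stroke→J1
#4 stroke→I1

b1 stroke at Sf1  (Sf1 fixes flow; stroke at Sf1)
b3 stroke at J1  (C1 integral (e out))
b0 stroke at J2  (0-jn J1 has e-setter on 3)
b2 stroke at R1  (J1: bond 3 brought effort, rest push out)
b4 stroke at I1  (only one flow-in slot at J2)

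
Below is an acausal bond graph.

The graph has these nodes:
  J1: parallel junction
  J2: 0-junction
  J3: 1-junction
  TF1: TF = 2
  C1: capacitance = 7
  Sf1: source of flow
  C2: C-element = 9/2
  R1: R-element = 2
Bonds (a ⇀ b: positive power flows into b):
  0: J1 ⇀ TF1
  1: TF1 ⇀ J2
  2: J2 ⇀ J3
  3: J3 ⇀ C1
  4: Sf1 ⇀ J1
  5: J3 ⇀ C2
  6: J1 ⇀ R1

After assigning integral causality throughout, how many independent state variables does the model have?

2  (C1, C2 all integral)

β4 stroke→Sf1  (Sf1 (Sf) sets flow on bond)
β3 stroke→J3  (C1: C, integral causality)
β5 stroke→J3  (prefer integral on C2)
β2 stroke→J2  (J3: last free bond brings flow in)
β1 stroke→TF1  (J2 effort already set via bond 2)
β0 stroke→J1  (through TF1, causality passes straight; one stroke at TF1)
β6 stroke→R1  (J1: bond 0 brought effort, rest push out)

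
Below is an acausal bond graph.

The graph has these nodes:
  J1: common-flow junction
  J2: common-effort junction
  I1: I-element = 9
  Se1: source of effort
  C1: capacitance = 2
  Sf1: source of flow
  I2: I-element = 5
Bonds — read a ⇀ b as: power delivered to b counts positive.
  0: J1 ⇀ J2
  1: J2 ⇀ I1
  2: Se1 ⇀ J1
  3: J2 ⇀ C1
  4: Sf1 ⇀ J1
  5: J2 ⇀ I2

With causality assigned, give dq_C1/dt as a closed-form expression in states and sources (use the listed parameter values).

dq_C1/dt = F_Sf1 - p_I1/9 - p_I2/5

#2 stroke at J1  (source Se1 imposes e)
#4 stroke at Sf1  (Sf1: flow source, stroke at near end)
#0 stroke at J1  (J1 flow already set via bond 4)
#1 stroke at I1  (prefer integral on I1)
#3 stroke at J2  (C1 integral (e out))
#5 stroke at I2  (J2: bond 3 brought effort, rest push out)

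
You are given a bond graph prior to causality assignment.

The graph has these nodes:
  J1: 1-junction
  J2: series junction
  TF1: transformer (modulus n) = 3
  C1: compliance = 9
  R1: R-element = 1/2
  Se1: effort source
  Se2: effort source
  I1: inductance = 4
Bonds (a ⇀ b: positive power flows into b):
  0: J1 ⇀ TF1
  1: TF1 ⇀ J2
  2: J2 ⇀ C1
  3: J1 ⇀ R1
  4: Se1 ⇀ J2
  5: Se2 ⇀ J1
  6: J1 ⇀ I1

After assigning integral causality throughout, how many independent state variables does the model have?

2  (C1, I1 all integral)

#4 stroke→J2  (Se1: effort source, stroke at far end)
#5 stroke→J1  (Se2: effort source, stroke at far end)
#2 stroke→J2  (C1: C, integral causality)
#1 stroke→TF1  (closing 1-jn rule on J2)
#0 stroke→J1  (through TF1, causality passes straight; one stroke at TF1)
#6 stroke→I1  (I1 outputs flow p/I1)
#3 stroke→J1  (common-f at J1 fixed by 6)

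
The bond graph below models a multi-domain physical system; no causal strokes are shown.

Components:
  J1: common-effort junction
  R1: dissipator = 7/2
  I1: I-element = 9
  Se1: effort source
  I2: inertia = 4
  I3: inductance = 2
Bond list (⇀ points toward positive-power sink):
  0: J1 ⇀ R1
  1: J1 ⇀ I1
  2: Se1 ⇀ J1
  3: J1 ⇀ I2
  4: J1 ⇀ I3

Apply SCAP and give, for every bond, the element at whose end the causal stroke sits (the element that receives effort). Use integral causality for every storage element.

β0 stroke at R1
β1 stroke at I1
β2 stroke at J1
β3 stroke at I2
β4 stroke at I3

β2 stroke at J1  (Se1 fixes effort; stroke away)
β0 stroke at R1  (J1 effort already set via bond 2)
β1 stroke at I1  (J1 effort already set via bond 2)
β3 stroke at I2  (J1 effort already set via bond 2)
β4 stroke at I3  (J1 effort already set via bond 2)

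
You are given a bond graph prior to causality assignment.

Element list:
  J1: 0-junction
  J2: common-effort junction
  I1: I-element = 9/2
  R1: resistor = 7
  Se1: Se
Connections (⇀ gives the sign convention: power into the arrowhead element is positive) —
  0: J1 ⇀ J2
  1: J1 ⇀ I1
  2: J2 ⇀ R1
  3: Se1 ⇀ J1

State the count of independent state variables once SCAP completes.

β3 →J1  (Se1: effort source, stroke at far end)
β0 →J2  (0-jn J1 has e-setter on 3)
β1 →I1  (J1: bond 3 brought effort, rest push out)
β2 →R1  (J2: bond 0 brought effort, rest push out)

1  (I1 all integral)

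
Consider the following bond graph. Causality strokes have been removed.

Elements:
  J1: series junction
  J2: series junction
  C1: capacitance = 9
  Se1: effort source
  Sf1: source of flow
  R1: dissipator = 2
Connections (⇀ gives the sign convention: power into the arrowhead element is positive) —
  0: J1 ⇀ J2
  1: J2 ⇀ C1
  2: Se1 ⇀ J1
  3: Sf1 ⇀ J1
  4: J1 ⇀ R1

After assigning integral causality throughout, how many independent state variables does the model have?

1  (C1 all integral)

bond 2 stroke→J1  (Se1 fixes effort; stroke away)
bond 3 stroke→Sf1  (Sf1 fixes flow; stroke at Sf1)
bond 0 stroke→J1  (common-f at J1 fixed by 3)
bond 4 stroke→J1  (common-f at J1 fixed by 3)
bond 1 stroke→J2  (J2 flow already set via bond 0)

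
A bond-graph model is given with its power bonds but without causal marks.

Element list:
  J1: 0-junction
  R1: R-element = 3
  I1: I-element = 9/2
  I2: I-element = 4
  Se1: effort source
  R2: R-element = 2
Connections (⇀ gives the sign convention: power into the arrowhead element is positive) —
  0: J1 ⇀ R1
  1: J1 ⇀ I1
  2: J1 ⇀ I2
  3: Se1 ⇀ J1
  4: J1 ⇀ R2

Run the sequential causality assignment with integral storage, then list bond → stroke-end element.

bond 3 stroke→J1  (source Se1 imposes e)
bond 0 stroke→R1  (common-e at J1 fixed by 3)
bond 1 stroke→I1  (0-jn J1 has e-setter on 3)
bond 2 stroke→I2  (0-jn J1 has e-setter on 3)
bond 4 stroke→R2  (J1 effort already set via bond 3)

#0 |R1
#1 |I1
#2 |I2
#3 |J1
#4 |R2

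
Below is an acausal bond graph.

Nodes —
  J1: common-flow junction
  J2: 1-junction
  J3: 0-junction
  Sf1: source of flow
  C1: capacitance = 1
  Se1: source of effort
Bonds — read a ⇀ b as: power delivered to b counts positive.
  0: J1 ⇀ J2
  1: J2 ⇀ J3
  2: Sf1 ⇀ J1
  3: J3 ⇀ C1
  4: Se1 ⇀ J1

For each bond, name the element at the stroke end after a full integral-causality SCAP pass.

b2 stroke→Sf1  (source Sf1 imposes f)
b4 stroke→J1  (Se1 (Se) sets effort on bond)
b0 stroke→J1  (1-jn J1 has f-setter on 2)
b1 stroke→J2  (1-jn J2 has f-setter on 0)
b3 stroke→J3  (J3: last free bond brings effort in)

β0 stroke at J1
β1 stroke at J2
β2 stroke at Sf1
β3 stroke at J3
β4 stroke at J1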